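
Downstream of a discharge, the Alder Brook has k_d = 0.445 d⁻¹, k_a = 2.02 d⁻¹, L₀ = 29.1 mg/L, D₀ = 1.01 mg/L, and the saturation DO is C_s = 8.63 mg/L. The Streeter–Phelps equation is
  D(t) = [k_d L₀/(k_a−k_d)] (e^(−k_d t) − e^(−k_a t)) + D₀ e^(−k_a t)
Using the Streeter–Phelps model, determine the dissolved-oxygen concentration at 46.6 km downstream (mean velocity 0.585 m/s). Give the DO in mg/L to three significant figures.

Travel time t = x/v = 46.6 km / (0.585 m/s) = 46600 m / 0.585 m/s = 79660 s = 0.9220 d.
k_d L₀/(k_a−k_d) = 0.445×29.1/(2.02−0.445) = 12.95/1.575 = 8.222 mg/L.
e^(−k_d t) = e^(−0.445×0.9220) = 0.6635; e^(−k_a t) = e^(−2.02×0.9220) = 0.1553.
D = 8.222 × (0.6635 − 0.1553) + 1.01 × 0.1553 = 4.178 + 0.1569 = 4.335 mg/L.
DO = C_s − D = 8.63 − 4.335 = 4.295 mg/L.

DO ≈ 4.30 mg/L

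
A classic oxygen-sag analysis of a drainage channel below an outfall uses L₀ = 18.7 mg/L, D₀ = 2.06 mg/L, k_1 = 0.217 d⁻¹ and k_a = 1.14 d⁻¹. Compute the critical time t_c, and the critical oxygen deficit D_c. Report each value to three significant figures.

t_c ≈ 1.11 d; D_c ≈ 2.80 mg/L

t_c = [1/(k_a−k_1)] ln[(k_a/k_1)(1 − D₀(k_a−k_1)/(k_1 L₀))]
= [1/(1.14−0.217)] ln[(1.14/0.217)(1 − 2.06×0.9230/(0.217×18.7))]
= (1/0.9230) ln[5.253 × 0.5314] = 1.083 × ln(2.792) = 1.083 × 1.027 = 1.112 d.
L(t_c) = L₀ e^(−k_1 t_c) = 18.7 × 0.7855 = 14.69 mg/L, and at the critical point k_a D_c = k_1 L, so D_c = (0.217/1.14) × 14.69 = 2.796 mg/L.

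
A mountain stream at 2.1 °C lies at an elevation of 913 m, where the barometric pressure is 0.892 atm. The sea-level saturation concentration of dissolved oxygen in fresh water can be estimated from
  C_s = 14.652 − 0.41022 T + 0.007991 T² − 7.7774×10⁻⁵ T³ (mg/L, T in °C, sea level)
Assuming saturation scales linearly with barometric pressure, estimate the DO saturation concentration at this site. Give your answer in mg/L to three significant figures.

C_s ≈ 12.3 mg/L

At sea level: C_s = 14.652 − 0.41022×2.1 + 0.007991×2.1² − 7.7774×10⁻⁵×2.1³ = 13.83 mg/L.
Pressure correction: C_s' = 13.83 × 0.892 = 12.33 mg/L.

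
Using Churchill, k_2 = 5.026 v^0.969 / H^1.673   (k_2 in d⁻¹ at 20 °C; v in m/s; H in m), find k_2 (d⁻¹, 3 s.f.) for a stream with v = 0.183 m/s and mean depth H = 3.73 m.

k_2 = 5.026 × 0.183^0.969 / 3.73^1.673 = 5.026 × 0.1929 / 9.046 = 0.1072 d⁻¹.

k_2 ≈ 0.107 d⁻¹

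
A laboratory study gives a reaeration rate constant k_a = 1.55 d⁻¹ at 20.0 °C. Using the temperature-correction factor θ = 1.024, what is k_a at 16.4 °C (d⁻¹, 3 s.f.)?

k_a(T₂) = k_a(T₁) · θ^(T₂−T₁) = 1.55 × 1.024^(16.4−20.0)
= 1.55 × 1.024^-3.60 = 1.55 × 0.9182 = 1.423 d⁻¹.

k_a ≈ 1.42 d⁻¹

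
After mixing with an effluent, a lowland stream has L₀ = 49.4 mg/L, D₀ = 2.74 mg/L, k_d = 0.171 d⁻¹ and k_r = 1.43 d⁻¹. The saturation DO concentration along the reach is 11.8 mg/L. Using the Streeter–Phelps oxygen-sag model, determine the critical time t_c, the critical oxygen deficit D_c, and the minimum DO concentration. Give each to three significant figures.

t_c ≈ 1.27 d; D_c ≈ 4.75 mg/L; min DO ≈ 7.05 mg/L

With k_r/k_d = 8.363 and 1 − D₀(k_r−k_d)/(k_d L₀) = 0.5916,
t_c = ln(8.363 × 0.5916) / (1.43 − 0.171) = ln(4.948) / 1.259 = 1.599/1.259 = 1.270 d.
D_c = (k_d/k_r) L₀ e^(−k_d t_c) = (0.171/1.43) × 49.4 × e^(−0.171×1.270) = 0.1196 × 49.4 × 0.8048 = 4.754 mg/L.
Minimum DO = C_s − D_c = 11.8 − 4.754 = 7.046 mg/L.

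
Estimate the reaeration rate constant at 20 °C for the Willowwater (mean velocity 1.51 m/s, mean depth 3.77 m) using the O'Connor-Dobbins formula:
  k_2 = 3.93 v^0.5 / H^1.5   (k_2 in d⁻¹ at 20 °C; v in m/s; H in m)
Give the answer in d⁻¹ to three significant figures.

k_2 ≈ 0.660 d⁻¹

k_2 = 3.93 × 1.51^0.5 / 3.77^1.5 = 3.93 × 1.229 / 7.320 = 0.6597 d⁻¹.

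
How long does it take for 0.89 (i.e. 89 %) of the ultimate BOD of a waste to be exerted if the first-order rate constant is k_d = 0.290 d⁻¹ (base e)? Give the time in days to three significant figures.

y/L₀ = 1 − e^(−k_d t) = 0.89 ⇒ e^(−k_d t) = 0.110
t = −ln(0.110) / 0.290 = 2.207 / 0.290 = 7.611 d.

t ≈ 7.61 d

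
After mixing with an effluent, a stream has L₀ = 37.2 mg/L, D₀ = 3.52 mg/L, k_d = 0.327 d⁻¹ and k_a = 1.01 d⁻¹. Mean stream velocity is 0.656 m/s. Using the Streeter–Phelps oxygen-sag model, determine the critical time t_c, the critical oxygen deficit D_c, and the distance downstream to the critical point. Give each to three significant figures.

t_c ≈ 1.33 d; D_c ≈ 7.80 mg/L; x_c ≈ 75.3 km

With k_a/k_d = 3.089 and 1 − D₀(k_a−k_d)/(k_d L₀) = 0.8024,
t_c = ln(3.089 × 0.8024) / (1.01 − 0.327) = ln(2.478) / 0.6830 = 0.9075/0.6830 = 1.329 d.
D_c = (k_d/k_a) L₀ e^(−k_d t_c) = (0.327/1.01) × 37.2 × e^(−0.327×1.329) = 0.3238 × 37.2 × 0.6476 = 7.799 mg/L.
x_c = v t_c = 0.656 m/s × 1.329 d × 86400 s/d = 75310 m ≈ 75.3 km.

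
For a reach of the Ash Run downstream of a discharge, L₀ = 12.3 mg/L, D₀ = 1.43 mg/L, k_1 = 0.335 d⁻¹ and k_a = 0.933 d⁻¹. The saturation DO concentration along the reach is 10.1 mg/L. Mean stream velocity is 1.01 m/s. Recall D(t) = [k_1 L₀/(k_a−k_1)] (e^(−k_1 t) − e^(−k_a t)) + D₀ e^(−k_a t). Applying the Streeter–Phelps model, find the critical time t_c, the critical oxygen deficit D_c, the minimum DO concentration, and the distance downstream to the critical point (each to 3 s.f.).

t_c ≈ 1.32 d; D_c ≈ 2.83 mg/L; min DO ≈ 7.27 mg/L; x_c ≈ 116 km

t_c = [1/(k_a−k_1)] ln[(k_a/k_1)(1 − D₀(k_a−k_1)/(k_1 L₀))]
= [1/(0.933−0.335)] ln[(0.933/0.335)(1 − 1.43×0.5980/(0.335×12.3))]
= (1/0.5980) ln[2.785 × 0.7925] = 1.672 × ln(2.207) = 1.672 × 0.7917 = 1.324 d.
L(t_c) = L₀ e^(−k_1 t_c) = 12.3 × 0.6418 = 7.894 mg/L, and at the critical point k_a D_c = k_1 L, so D_c = (0.335/0.933) × 7.894 = 2.834 mg/L.
Minimum DO = C_s − D_c = 10.1 − 2.834 = 7.266 mg/L.
x_c = v t_c = 1.01 m/s × 1.324 d × 86400 s/d = 115500 m ≈ 116 km.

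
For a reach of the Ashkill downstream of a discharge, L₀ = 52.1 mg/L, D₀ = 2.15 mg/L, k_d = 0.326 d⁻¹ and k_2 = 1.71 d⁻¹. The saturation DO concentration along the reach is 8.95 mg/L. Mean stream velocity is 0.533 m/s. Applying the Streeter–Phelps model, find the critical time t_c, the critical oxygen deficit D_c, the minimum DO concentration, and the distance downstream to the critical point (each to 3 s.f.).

At the critical point dD/dt = 0, so k_d L₀ e^(−k_d t) = k_2 D. Substituting D(t) from the Streeter–Phelps equation and solving for t gives
t_c = ln[(k_2/k_d)(1 − D₀(k_2−k_d)/(k_d L₀))] / (k_2−k_d).
Here k_2−k_d = 1.384 d⁻¹ and 1 − D₀(k_2−k_d)/(k_d L₀) = 1 − 2.15×1.384/(0.326×52.1) = 0.8248, so
t_c = ln(5.245 × 0.8248) / 1.384 = 1.465 / 1.384 = 1.058 d.
D_c = (k_d/k_2) L₀ e^(−k_d t_c) = (0.326/1.71) × 52.1 × e^(−0.326×1.058) = 0.1906 × 52.1 × 0.7082 = 7.034 mg/L.
Minimum DO = C_s − D_c = 8.95 − 7.034 = 1.916 mg/L.
x_c = v t_c = 0.533 m/s × 1.058 d × 86400 s/d = 48740 m ≈ 48.7 km.

t_c ≈ 1.06 d; D_c ≈ 7.03 mg/L; min DO ≈ 1.92 mg/L; x_c ≈ 48.7 km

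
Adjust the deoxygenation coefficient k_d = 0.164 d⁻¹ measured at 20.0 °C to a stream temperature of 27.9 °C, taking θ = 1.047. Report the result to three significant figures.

k_d(T₂) = k_d(T₁) · θ^(T₂−T₁) = 0.164 × 1.047^(27.9−20.0)
= 0.164 × 1.047^7.90 = 0.164 × 1.437 = 0.2357 d⁻¹.

k_d ≈ 0.236 d⁻¹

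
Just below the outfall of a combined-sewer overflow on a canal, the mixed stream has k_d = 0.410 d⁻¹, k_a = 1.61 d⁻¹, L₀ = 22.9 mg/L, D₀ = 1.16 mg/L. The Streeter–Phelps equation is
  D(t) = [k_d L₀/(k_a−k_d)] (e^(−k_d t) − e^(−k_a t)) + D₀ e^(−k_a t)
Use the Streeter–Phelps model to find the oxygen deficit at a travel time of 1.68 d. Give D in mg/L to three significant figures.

k_d L₀/(k_a−k_d) = 0.410×22.9/(1.61−0.410) = 9.389/1.200 = 7.824 mg/L.
e^(−k_d t) = e^(−0.410×1.680) = 0.5022; e^(−k_a t) = e^(−1.61×1.680) = 0.06688.
D = 7.824 × (0.5022 − 0.06688) + 1.16 × 0.06688 = 3.406 + 0.07759 = 3.483 mg/L.

D ≈ 3.48 mg/L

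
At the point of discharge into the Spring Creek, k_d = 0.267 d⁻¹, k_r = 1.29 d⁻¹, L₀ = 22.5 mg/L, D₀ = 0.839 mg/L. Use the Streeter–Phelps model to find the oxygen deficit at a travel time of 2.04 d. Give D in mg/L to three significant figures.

k_d L₀/(k_r−k_d) = 0.267×22.5/(1.29−0.267) = 6.008/1.023 = 5.872 mg/L.
e^(−k_d t) = e^(−0.267×2.040) = 0.5800; e^(−k_r t) = e^(−1.29×2.040) = 0.07196.
D = 5.872 × (0.5800 − 0.07196) + 0.839 × 0.07196 = 2.984 + 0.06038 = 3.044 mg/L.

D ≈ 3.04 mg/L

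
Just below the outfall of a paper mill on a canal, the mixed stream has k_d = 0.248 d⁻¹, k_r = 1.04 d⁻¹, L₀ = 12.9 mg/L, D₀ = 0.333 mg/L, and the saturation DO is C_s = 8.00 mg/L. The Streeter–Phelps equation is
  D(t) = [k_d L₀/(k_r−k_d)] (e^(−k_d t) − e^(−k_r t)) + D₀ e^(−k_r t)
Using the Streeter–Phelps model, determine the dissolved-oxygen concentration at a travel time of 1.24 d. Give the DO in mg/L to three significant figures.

DO ≈ 6.05 mg/L

k_d L₀/(k_r−k_d) = 0.248×12.9/(1.04−0.248) = 3.199/0.7920 = 4.039 mg/L.
e^(−k_d t) = e^(−0.248×1.240) = 0.7353; e^(−k_r t) = e^(−1.04×1.240) = 0.2754.
D = 4.039 × (0.7353 − 0.2754) + 0.333 × 0.2754 = 1.858 + 0.09170 = 1.949 mg/L.
DO = C_s − D = 8.00 − 1.949 = 6.051 mg/L.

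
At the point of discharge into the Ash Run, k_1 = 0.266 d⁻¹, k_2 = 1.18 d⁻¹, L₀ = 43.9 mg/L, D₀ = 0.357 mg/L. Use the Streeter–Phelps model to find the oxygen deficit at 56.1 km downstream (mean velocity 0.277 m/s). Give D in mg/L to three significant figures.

Travel time t = x/v = 56.1 km / (0.277 m/s) = 56100 m / 0.277 m/s = 202500 s = 2.344 d.
k_1 L₀/(k_2−k_1) = 0.266×43.9/(1.18−0.266) = 11.68/0.9140 = 12.78 mg/L.
e^(−k_1 t) = e^(−0.266×2.344) = 0.5361; e^(−k_2 t) = e^(−1.18×2.344) = 0.06291.
D = 12.78 × (0.5361 − 0.06291) + 0.357 × 0.06291 = 6.045 + 0.02246 = 6.067 mg/L.

D ≈ 6.07 mg/L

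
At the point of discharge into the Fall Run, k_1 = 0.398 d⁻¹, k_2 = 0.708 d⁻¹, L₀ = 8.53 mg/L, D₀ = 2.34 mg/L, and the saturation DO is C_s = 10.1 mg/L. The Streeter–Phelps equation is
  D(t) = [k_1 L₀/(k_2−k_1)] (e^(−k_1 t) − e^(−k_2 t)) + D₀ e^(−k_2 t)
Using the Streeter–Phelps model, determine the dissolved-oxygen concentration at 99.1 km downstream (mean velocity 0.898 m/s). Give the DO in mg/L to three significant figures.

Travel time t = x/v = 99.1 km / (0.898 m/s) = 99100 m / 0.898 m/s = 110400 s = 1.277 d.
k_1 L₀/(k_2−k_1) = 0.398×8.53/(0.708−0.398) = 3.395/0.3100 = 10.95 mg/L.
e^(−k_1 t) = e^(−0.398×1.277) = 0.6015; e^(−k_2 t) = e^(−0.708×1.277) = 0.4048.
D = 10.95 × (0.6015 − 0.4048) + 2.34 × 0.4048 = 2.154 + 0.9473 = 3.101 mg/L.
DO = C_s − D = 10.1 − 3.101 = 6.999 mg/L.

DO ≈ 7.00 mg/L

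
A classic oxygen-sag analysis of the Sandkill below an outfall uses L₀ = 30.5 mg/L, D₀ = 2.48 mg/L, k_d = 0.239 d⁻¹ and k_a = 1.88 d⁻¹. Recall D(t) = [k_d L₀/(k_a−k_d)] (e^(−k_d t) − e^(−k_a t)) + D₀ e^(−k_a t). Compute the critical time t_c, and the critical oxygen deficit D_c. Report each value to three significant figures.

With k_a/k_d = 7.866 and 1 − D₀(k_a−k_d)/(k_d L₀) = 0.4417,
t_c = ln(7.866 × 0.4417) / (1.88 − 0.239) = ln(3.475) / 1.641 = 1.245/1.641 = 0.7590 d.
L(t_c) = L₀ e^(−k_d t_c) = 30.5 × 0.8341 = 25.44 mg/L, and at the critical point k_a D_c = k_d L, so D_c = (0.239/1.88) × 25.44 = 3.234 mg/L.

t_c ≈ 0.759 d; D_c ≈ 3.23 mg/L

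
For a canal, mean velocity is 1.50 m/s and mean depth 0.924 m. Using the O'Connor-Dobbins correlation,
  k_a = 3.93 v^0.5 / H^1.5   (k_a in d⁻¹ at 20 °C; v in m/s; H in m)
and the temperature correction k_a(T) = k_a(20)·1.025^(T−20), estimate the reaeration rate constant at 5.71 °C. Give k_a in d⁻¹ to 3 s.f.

k_a(20) = 3.93 × 1.50^0.5 / 0.924^1.5 = 3.93 × 1.225 / 0.8882 = 5.419 d⁻¹.
k_a(5.71) = 5.419 × 1.025^(5.71−20) = 5.419 × 0.7027 = 3.808 d⁻¹.

k_a ≈ 3.81 d⁻¹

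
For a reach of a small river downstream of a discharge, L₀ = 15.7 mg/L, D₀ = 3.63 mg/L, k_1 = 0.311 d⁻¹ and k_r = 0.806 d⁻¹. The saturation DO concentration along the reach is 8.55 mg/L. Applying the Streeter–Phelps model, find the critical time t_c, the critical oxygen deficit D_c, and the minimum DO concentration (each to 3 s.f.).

At the critical point dD/dt = 0, so k_1 L₀ e^(−k_1 t) = k_r D. Substituting D(t) from the Streeter–Phelps equation and solving for t gives
t_c = ln[(k_r/k_1)(1 − D₀(k_r−k_1)/(k_1 L₀))] / (k_r−k_1).
Here k_r−k_1 = 0.4950 d⁻¹ and 1 − D₀(k_r−k_1)/(k_1 L₀) = 1 − 3.63×0.4950/(0.311×15.7) = 0.6320, so
t_c = ln(2.592 × 0.6320) / 0.4950 = 0.4934 / 0.4950 = 0.9968 d.
D_c = (k_1/k_r) L₀ e^(−k_1 t_c) = (0.311/0.806) × 15.7 × e^(−0.311×0.9968) = 0.3859 × 15.7 × 0.7334 = 4.443 mg/L.
Minimum DO = C_s − D_c = 8.55 − 4.443 = 4.107 mg/L.

t_c ≈ 0.997 d; D_c ≈ 4.44 mg/L; min DO ≈ 4.11 mg/L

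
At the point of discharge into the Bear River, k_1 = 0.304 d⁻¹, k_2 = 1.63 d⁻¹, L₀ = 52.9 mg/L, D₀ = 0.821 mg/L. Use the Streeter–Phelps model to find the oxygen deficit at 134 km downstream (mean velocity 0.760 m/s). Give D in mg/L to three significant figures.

D ≈ 6.12 mg/L

Travel time t = x/v = 134 km / (0.760 m/s) = 134000 m / 0.760 m/s = 176300 s = 2.041 d.
k_1 L₀/(k_2−k_1) = 0.304×52.9/(1.63−0.304) = 16.08/1.326 = 12.13 mg/L.
e^(−k_1 t) = e^(−0.304×2.041) = 0.5377; e^(−k_2 t) = e^(−1.63×2.041) = 0.03592.
D = 12.13 × (0.5377 − 0.03592) + 0.821 × 0.03592 = 6.086 + 0.02949 = 6.116 mg/L.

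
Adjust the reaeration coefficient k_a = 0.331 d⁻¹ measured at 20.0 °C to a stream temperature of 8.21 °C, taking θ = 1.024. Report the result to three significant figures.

k_a ≈ 0.250 d⁻¹

k_a(T₂) = k_a(T₁) · θ^(T₂−T₁) = 0.331 × 1.024^(8.21−20.0)
= 0.331 × 1.024^-11.8 = 0.331 × 0.7561 = 0.2503 d⁻¹.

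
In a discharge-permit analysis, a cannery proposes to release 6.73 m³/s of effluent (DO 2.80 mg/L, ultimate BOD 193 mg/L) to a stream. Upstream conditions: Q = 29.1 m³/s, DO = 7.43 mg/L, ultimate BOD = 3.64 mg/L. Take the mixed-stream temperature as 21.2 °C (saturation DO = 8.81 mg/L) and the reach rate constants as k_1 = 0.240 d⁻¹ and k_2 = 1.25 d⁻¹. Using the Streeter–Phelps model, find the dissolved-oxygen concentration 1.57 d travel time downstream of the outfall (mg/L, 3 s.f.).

DO ≈ 3.41 mg/L

Mixed DO = (29.1×7.43 + 6.73×2.80)/(29.1+6.73) = 235.1/35.83 = 6.560 mg/L.
Mixed L₀ = (29.1×3.64 + 6.73×193)/(35.83) = 1405/35.83 = 39.21 mg/L.
Initial deficit D₀ = C_s − DO₀ = 8.81 − 6.560 = 2.250 mg/L.
D(1.57) = [0.240×39.21/(1.25−0.240)](e^(−0.240×1.57) − e^(−1.25×1.57)) + 2.250 e^(−1.25×1.57)
= 9.317 × (0.6861 − 0.1405) + 2.250 × 0.1405 = 5.399 mg/L.
DO = 8.81 − 5.399 = 3.411 mg/L.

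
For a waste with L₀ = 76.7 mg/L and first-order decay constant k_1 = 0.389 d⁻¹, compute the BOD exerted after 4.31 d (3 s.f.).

y ≈ 62.4 mg/L

y_t = L₀(1 − e^(−k_1 t)) = 76.7 × (1 − e^(−0.389×4.31))
= 76.7 × (1 − 0.1870) = 76.7 × 0.8130 = 62.36 mg/L.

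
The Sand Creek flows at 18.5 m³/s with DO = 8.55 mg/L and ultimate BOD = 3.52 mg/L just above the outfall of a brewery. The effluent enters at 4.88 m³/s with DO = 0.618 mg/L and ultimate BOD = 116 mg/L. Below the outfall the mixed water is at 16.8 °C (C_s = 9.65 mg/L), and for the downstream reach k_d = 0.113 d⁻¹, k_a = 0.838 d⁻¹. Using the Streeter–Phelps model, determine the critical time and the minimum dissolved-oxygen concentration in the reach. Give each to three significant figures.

Mixed DO = (18.5×8.55 + 4.88×0.618)/(18.5+4.88) = 161.2/23.38 = 6.894 mg/L.
Mixed L₀ = (18.5×3.52 + 4.88×116)/(23.38) = 631.2/23.38 = 27.00 mg/L.
Initial deficit D₀ = C_s − DO₀ = 9.65 − 6.894 = 2.756 mg/L.
t_c = (1/0.7250) ln[(0.838/0.113)(1 − 2.756×0.7250/(0.113×27.00))] = 1.379 × ln(2.559) = 1.296 d.
D_c = (0.113/0.838) × 27.00 × e^(−0.113×1.296) = 0.1348 × 27.00 × 0.8637 = 3.144 mg/L.
Minimum DO = 9.65 − 3.144 = 6.506 mg/L.

t_c ≈ 1.30 d; minimum DO ≈ 6.51 mg/L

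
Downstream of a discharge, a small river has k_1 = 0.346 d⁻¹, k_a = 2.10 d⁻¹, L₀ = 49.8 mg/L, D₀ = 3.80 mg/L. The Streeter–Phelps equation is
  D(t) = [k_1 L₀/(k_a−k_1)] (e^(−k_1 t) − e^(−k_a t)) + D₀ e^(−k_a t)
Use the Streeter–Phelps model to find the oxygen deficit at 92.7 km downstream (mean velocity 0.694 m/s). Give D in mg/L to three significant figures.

Travel time t = x/v = 92.7 km / (0.694 m/s) = 92700 m / 0.694 m/s = 133600 s = 1.546 d.
k_1 L₀/(k_a−k_1) = 0.346×49.8/(2.10−0.346) = 17.23/1.754 = 9.824 mg/L.
e^(−k_1 t) = e^(−0.346×1.546) = 0.5857; e^(−k_a t) = e^(−2.10×1.546) = 0.03891.
D = 9.824 × (0.5857 − 0.03891) + 3.80 × 0.03891 = 5.372 + 0.1478 = 5.520 mg/L.

D ≈ 5.52 mg/L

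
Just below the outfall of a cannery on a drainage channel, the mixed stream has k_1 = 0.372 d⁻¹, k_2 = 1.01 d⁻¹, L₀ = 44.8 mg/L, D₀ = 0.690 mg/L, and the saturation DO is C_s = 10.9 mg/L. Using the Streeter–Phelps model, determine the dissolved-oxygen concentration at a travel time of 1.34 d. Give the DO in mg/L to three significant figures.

DO ≈ 1.60 mg/L

k_1 L₀/(k_2−k_1) = 0.372×44.8/(1.01−0.372) = 16.67/0.6380 = 26.12 mg/L.
e^(−k_1 t) = e^(−0.372×1.340) = 0.6075; e^(−k_2 t) = e^(−1.01×1.340) = 0.2584.
D = 26.12 × (0.6075 − 0.2584) + 0.690 × 0.2584 = 9.119 + 0.1783 = 9.297 mg/L.
DO = C_s − D = 10.9 − 9.297 = 1.603 mg/L.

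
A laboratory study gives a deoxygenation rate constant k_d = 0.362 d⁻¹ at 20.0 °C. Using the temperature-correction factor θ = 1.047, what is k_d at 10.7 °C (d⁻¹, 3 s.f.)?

k_d ≈ 0.236 d⁻¹

k_d(T₂) = k_d(T₁) · θ^(T₂−T₁) = 0.362 × 1.047^(10.7−20.0)
= 0.362 × 1.047^-9.30 = 0.362 × 0.6524 = 0.2362 d⁻¹.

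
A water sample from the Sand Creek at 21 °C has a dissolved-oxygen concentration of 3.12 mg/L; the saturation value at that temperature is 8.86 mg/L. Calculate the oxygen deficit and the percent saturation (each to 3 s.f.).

D ≈ 5.74 mg/L; 35.2 % saturation

D = C_s − C = 8.86 − 3.12 = 5.74 mg/L.
% saturation = 3.12/8.86 × 100 = 35.2 %.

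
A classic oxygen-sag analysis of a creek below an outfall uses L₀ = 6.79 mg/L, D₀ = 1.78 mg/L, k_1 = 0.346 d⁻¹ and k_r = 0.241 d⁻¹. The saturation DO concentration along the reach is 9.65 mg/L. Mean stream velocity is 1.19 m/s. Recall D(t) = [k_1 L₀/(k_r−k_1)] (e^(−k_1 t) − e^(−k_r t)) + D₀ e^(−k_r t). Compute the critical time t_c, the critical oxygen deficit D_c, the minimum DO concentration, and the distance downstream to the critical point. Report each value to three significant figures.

t_c ≈ 2.72 d; D_c ≈ 3.81 mg/L; min DO ≈ 5.84 mg/L; x_c ≈ 279 km

With k_r/k_1 = 0.6965 and 1 − D₀(k_r−k_1)/(k_1 L₀) = 1.080,
t_c = ln(0.6965 × 1.080) / (0.241 − 0.346) = ln(0.7519) / -0.1050 = -0.2851/-0.1050 = 2.715 d.
D_c = (k_1/k_r) L₀ e^(−k_1 t_c) = (0.346/0.241) × 6.79 × e^(−0.346×2.715) = 1.436 × 6.79 × 0.3908 = 3.810 mg/L.
Minimum DO = C_s − D_c = 9.65 − 3.810 = 5.840 mg/L.
x_c = v t_c = 1.19 m/s × 2.715 d × 86400 s/d = 279200 m ≈ 279 km.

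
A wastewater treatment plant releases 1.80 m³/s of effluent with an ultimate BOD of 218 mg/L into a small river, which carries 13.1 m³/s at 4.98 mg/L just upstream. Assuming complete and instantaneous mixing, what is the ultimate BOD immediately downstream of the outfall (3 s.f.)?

30.7 mg/L

Flow-weighted mixing: C = (Q_r C_r + Q_w C_w)/(Q_r + Q_w)
= (13.1×4.98 + 1.80×218)/(13.1 + 1.80) = 457.6/14.90 = 30.71 mg/L.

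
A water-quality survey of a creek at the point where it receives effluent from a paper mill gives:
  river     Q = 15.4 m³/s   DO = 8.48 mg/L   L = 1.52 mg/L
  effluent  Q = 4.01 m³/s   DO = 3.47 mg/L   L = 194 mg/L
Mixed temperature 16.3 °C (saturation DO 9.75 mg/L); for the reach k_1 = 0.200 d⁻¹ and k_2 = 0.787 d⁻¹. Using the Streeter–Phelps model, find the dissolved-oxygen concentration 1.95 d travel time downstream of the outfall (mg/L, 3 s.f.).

DO ≈ 2.76 mg/L

Mixed DO = (15.4×8.48 + 4.01×3.47)/(15.4+4.01) = 144.5/19.41 = 7.445 mg/L.
Mixed L₀ = (15.4×1.52 + 4.01×194)/(19.41) = 801.3/19.41 = 41.29 mg/L.
Initial deficit D₀ = C_s − DO₀ = 9.75 − 7.445 = 2.305 mg/L.
D(1.95) = [0.200×41.29/(0.787−0.200)](e^(−0.200×1.95) − e^(−0.787×1.95)) + 2.305 e^(−0.787×1.95)
= 14.07 × (0.6771 − 0.2155) + 2.305 × 0.2155 = 6.989 mg/L.
DO = 9.75 − 6.989 = 2.761 mg/L.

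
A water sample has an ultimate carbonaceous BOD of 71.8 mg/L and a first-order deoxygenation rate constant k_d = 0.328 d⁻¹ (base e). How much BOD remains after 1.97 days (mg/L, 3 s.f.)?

L_t = L₀ e^(−k_d t) = 71.8 × e^(−0.328×1.97) = 71.8 × 0.5241 = 37.63 mg/L.

L ≈ 37.6 mg/L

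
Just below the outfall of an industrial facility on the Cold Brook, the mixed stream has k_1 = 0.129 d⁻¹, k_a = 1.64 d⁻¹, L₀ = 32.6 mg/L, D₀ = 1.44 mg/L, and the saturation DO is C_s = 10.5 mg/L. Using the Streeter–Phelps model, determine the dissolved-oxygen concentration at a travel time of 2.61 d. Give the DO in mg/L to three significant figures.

DO ≈ 8.53 mg/L

k_1 L₀/(k_a−k_1) = 0.129×32.6/(1.64−0.129) = 4.205/1.511 = 2.783 mg/L.
e^(−k_1 t) = e^(−0.129×2.610) = 0.7141; e^(−k_a t) = e^(−1.64×2.610) = 0.01384.
D = 2.783 × (0.7141 − 0.01384) + 1.44 × 0.01384 = 1.949 + 0.01993 = 1.969 mg/L.
DO = C_s − D = 10.5 − 1.969 = 8.531 mg/L.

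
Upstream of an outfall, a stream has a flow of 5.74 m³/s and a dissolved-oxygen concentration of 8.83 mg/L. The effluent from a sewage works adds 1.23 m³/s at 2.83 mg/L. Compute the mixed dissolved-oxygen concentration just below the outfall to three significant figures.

7.77 mg/L

Flow-weighted mixing: C = (Q_r C_r + Q_w C_w)/(Q_r + Q_w)
= (5.74×8.83 + 1.23×2.83)/(5.74 + 1.23) = 54.17/6.970 = 7.771 mg/L.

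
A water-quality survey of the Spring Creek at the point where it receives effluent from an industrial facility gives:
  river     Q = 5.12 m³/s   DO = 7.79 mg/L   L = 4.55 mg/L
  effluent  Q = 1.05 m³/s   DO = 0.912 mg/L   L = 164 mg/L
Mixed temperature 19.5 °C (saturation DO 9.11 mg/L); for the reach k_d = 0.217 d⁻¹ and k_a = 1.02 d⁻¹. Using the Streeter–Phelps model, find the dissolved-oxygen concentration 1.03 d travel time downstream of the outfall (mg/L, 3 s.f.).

Mixed DO = (5.12×7.79 + 1.05×0.912)/(5.12+1.05) = 40.84/6.170 = 6.620 mg/L.
Mixed L₀ = (5.12×4.55 + 1.05×164)/(6.170) = 195.5/6.170 = 31.68 mg/L.
Initial deficit D₀ = C_s − DO₀ = 9.11 − 6.620 = 2.490 mg/L.
D(1.03) = [0.217×31.68/(1.02−0.217)](e^(−0.217×1.03) − e^(−1.02×1.03)) + 2.490 e^(−1.02×1.03)
= 8.562 × (0.7997 − 0.3497) + 2.490 × 0.3497 = 4.724 mg/L.
DO = 9.11 − 4.724 = 4.386 mg/L.

DO ≈ 4.39 mg/L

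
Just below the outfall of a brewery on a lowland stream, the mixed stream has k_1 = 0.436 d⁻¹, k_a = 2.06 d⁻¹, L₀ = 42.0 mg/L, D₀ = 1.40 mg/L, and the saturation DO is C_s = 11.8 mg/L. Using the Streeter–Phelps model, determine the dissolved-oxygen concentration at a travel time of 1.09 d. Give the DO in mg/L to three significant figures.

k_1 L₀/(k_a−k_1) = 0.436×42.0/(2.06−0.436) = 18.31/1.624 = 11.28 mg/L.
e^(−k_1 t) = e^(−0.436×1.090) = 0.6217; e^(−k_a t) = e^(−2.06×1.090) = 0.1059.
D = 11.28 × (0.6217 − 0.1059) + 1.40 × 0.1059 = 5.817 + 0.1482 = 5.965 mg/L.
DO = C_s − D = 11.8 − 5.965 = 5.835 mg/L.

DO ≈ 5.84 mg/L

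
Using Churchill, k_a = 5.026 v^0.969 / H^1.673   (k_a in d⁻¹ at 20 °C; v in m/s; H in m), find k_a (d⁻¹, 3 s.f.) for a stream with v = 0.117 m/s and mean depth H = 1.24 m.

k_a ≈ 0.439 d⁻¹

k_a = 5.026 × 0.117^0.969 / 1.24^1.673 = 5.026 × 0.1250 / 1.433 = 0.4385 d⁻¹.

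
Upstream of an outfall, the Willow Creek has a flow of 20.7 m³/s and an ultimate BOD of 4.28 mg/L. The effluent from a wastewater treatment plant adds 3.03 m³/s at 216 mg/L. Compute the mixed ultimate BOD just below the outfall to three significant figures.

Flow-weighted mixing: C = (Q_r C_r + Q_w C_w)/(Q_r + Q_w)
= (20.7×4.28 + 3.03×216)/(20.7 + 3.03) = 743.1/23.73 = 31.31 mg/L.

31.3 mg/L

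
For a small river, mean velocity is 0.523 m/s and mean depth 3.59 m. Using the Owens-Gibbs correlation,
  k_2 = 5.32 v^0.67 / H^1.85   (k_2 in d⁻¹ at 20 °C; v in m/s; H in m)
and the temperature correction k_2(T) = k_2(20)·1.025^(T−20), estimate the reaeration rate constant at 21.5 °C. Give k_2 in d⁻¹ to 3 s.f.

k_2(20) = 5.32 × 0.523^0.67 / 3.59^1.85 = 5.32 × 0.6477 / 10.64 = 0.3239 d⁻¹.
k_2(21.5) = 0.3239 × 1.025^(21.5−20) = 0.3239 × 1.038 = 0.3361 d⁻¹.

k_2 ≈ 0.336 d⁻¹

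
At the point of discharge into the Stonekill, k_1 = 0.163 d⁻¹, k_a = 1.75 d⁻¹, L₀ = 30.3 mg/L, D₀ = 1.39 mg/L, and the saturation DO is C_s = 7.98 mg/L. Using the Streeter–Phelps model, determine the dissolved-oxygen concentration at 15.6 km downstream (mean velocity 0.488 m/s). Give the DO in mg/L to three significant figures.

DO ≈ 5.95 mg/L

Travel time t = x/v = 15.6 km / (0.488 m/s) = 15600 m / 0.488 m/s = 31970 s = 0.3700 d.
k_1 L₀/(k_a−k_1) = 0.163×30.3/(1.75−0.163) = 4.939/1.587 = 3.112 mg/L.
e^(−k_1 t) = e^(−0.163×0.3700) = 0.9415; e^(−k_a t) = e^(−1.75×0.3700) = 0.5234.
D = 3.112 × (0.9415 − 0.5234) + 1.39 × 0.5234 = 1.301 + 0.7275 = 2.029 mg/L.
DO = C_s − D = 7.98 − 2.029 = 5.951 mg/L.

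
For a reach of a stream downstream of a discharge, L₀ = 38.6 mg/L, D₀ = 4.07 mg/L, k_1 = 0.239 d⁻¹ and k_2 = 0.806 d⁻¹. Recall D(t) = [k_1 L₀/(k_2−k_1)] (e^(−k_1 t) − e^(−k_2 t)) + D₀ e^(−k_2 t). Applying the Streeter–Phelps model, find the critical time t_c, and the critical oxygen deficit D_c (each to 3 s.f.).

t_c = [1/(k_2−k_1)] ln[(k_2/k_1)(1 − D₀(k_2−k_1)/(k_1 L₀))]
= [1/(0.806−0.239)] ln[(0.806/0.239)(1 − 4.07×0.5670/(0.239×38.6))]
= (1/0.5670) ln[3.372 × 0.7499] = 1.764 × ln(2.529) = 1.764 × 0.9277 = 1.636 d.
D_c = (k_1/k_2) L₀ e^(−k_1 t_c) = (0.239/0.806) × 38.6 × e^(−0.239×1.636) = 0.2965 × 38.6 × 0.6763 = 7.741 mg/L.

t_c ≈ 1.64 d; D_c ≈ 7.74 mg/L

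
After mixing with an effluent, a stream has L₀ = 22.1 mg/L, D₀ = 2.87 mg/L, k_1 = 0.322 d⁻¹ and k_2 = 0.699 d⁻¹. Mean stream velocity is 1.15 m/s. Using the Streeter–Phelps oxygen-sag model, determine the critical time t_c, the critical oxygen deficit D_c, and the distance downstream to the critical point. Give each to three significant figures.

t_c ≈ 1.62 d; D_c ≈ 6.05 mg/L; x_c ≈ 161 km

t_c = [1/(k_2−k_1)] ln[(k_2/k_1)(1 − D₀(k_2−k_1)/(k_1 L₀))]
= [1/(0.699−0.322)] ln[(0.699/0.322)(1 − 2.87×0.3770/(0.322×22.1))]
= (1/0.3770) ln[2.171 × 0.8480] = 2.653 × ln(1.841) = 2.653 × 0.6102 = 1.618 d.
D_c = (k_1/k_2) L₀ e^(−k_1 t_c) = (0.322/0.699) × 22.1 × e^(−0.322×1.618) = 0.4607 × 22.1 × 0.5938 = 6.046 mg/L.
x_c = v t_c = 1.15 m/s × 1.618 d × 86400 s/d = 160800 m ≈ 161 km.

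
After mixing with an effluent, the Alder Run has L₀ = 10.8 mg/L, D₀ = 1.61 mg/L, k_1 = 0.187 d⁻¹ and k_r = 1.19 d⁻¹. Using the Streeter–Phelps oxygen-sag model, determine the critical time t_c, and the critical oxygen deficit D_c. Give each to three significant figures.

t_c ≈ 0.243 d; D_c ≈ 1.62 mg/L

t_c = [1/(k_r−k_1)] ln[(k_r/k_1)(1 − D₀(k_r−k_1)/(k_1 L₀))]
= [1/(1.19−0.187)] ln[(1.19/0.187)(1 − 1.61×1.003/(0.187×10.8))]
= (1/1.003) ln[6.364 × 0.2004] = 0.9970 × ln(1.275) = 0.9970 × 0.2433 = 0.2425 d.
L(t_c) = L₀ e^(−k_1 t_c) = 10.8 × 0.9557 = 10.32 mg/L, and at the critical point k_r D_c = k_1 L, so D_c = (0.187/1.19) × 10.32 = 1.622 mg/L.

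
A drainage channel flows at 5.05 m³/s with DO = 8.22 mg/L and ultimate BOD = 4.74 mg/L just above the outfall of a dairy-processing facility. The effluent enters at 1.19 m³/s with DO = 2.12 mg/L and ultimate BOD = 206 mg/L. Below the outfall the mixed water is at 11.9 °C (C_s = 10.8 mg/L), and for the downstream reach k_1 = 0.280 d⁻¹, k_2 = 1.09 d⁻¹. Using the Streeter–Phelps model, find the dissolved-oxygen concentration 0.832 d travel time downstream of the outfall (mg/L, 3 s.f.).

Mixed DO = (5.05×8.22 + 1.19×2.12)/(5.05+1.19) = 44.03/6.240 = 7.057 mg/L.
Mixed L₀ = (5.05×4.74 + 1.19×206)/(6.240) = 269.1/6.240 = 43.12 mg/L.
Initial deficit D₀ = C_s − DO₀ = 10.8 − 7.057 = 3.743 mg/L.
D(0.832) = [0.280×43.12/(1.09−0.280)](e^(−0.280×0.832) − e^(−1.09×0.832)) + 3.743 e^(−1.09×0.832)
= 14.91 × (0.7922 − 0.4038) + 3.743 × 0.4038 = 7.301 mg/L.
DO = 10.8 − 7.301 = 3.499 mg/L.

DO ≈ 3.50 mg/L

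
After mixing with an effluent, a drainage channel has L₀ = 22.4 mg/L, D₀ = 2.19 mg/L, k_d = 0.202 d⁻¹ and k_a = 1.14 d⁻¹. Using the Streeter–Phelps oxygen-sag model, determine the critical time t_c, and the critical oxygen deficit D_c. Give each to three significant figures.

t_c = [1/(k_a−k_d)] ln[(k_a/k_d)(1 − D₀(k_a−k_d)/(k_d L₀))]
= [1/(1.14−0.202)] ln[(1.14/0.202)(1 − 2.19×0.9380/(0.202×22.4))]
= (1/0.9380) ln[5.644 × 0.5460] = 1.066 × ln(3.081) = 1.066 × 1.125 = 1.200 d.
L(t_c) = L₀ e^(−k_d t_c) = 22.4 × 0.7848 = 17.58 mg/L, and at the critical point k_a D_c = k_d L, so D_c = (0.202/1.14) × 17.58 = 3.115 mg/L.

t_c ≈ 1.20 d; D_c ≈ 3.11 mg/L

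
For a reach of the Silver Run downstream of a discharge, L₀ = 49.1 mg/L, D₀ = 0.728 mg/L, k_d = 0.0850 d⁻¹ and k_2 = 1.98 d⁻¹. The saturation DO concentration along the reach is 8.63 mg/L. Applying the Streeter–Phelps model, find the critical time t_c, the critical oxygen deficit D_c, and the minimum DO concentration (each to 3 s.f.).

t_c ≈ 1.45 d; D_c ≈ 1.86 mg/L; min DO ≈ 6.77 mg/L

t_c = [1/(k_2−k_d)] ln[(k_2/k_d)(1 − D₀(k_2−k_d)/(k_d L₀))]
= [1/(1.98−0.0850)] ln[(1.98/0.0850)(1 − 0.728×1.895/(0.0850×49.1))]
= (1/1.895) ln[23.29 × 0.6694] = 0.5277 × ln(15.59) = 0.5277 × 2.747 = 1.450 d.
D_c = (k_d/k_2) L₀ e^(−k_d t_c) = (0.0850/1.98) × 49.1 × e^(−0.0850×1.450) = 0.04293 × 49.1 × 0.8841 = 1.863 mg/L.
Minimum DO = C_s − D_c = 8.63 − 1.863 = 6.767 mg/L.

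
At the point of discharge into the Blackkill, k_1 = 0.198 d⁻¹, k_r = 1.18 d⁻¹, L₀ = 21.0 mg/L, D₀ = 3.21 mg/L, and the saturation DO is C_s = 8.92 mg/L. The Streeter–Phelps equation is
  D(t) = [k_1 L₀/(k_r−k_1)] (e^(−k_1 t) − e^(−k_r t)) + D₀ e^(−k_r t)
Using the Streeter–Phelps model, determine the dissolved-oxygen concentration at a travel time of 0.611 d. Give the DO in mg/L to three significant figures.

k_1 L₀/(k_r−k_1) = 0.198×21.0/(1.18−0.198) = 4.158/0.9820 = 4.234 mg/L.
e^(−k_1 t) = e^(−0.198×0.6110) = 0.8861; e^(−k_r t) = e^(−1.18×0.6110) = 0.4863.
D = 4.234 × (0.8861 − 0.4863) + 3.21 × 0.4863 = 1.693 + 1.561 = 3.254 mg/L.
DO = C_s − D = 8.92 − 3.254 = 5.666 mg/L.

DO ≈ 5.67 mg/L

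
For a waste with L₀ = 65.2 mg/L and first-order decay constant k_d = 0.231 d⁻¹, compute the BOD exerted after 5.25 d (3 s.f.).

y ≈ 45.8 mg/L

y_t = L₀(1 − e^(−k_d t)) = 65.2 × (1 − e^(−0.231×5.25))
= 65.2 × (1 − 0.2974) = 65.2 × 0.7026 = 45.81 mg/L.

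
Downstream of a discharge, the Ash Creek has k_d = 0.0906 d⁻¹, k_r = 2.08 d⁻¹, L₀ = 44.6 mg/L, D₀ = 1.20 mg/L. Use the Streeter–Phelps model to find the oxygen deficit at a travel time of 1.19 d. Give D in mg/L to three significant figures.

k_d L₀/(k_r−k_d) = 0.0906×44.6/(2.08−0.0906) = 4.041/1.989 = 2.031 mg/L.
e^(−k_d t) = e^(−0.0906×1.190) = 0.8978; e^(−k_r t) = e^(−2.08×1.190) = 0.08415.
D = 2.031 × (0.8978 − 0.08415) + 1.20 × 0.08415 = 1.653 + 0.1010 = 1.754 mg/L.

D ≈ 1.75 mg/L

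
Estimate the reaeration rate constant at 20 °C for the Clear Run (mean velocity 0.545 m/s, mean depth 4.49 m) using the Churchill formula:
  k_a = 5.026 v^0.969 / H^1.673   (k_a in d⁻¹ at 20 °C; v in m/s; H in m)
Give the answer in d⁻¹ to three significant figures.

k_a = 5.026 × 0.545^0.969 / 4.49^1.673 = 5.026 × 0.5554 / 12.34 = 0.2262 d⁻¹.

k_a ≈ 0.226 d⁻¹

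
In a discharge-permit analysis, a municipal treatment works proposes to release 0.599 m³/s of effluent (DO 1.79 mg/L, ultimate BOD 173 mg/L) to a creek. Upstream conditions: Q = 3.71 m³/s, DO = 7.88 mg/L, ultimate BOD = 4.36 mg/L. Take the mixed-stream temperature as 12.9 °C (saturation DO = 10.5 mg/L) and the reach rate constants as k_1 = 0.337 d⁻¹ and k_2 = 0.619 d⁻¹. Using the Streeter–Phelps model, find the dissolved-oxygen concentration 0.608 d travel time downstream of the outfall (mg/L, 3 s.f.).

Mixed DO = (3.71×7.88 + 0.599×1.79)/(3.71+0.599) = 30.31/4.309 = 7.033 mg/L.
Mixed L₀ = (3.71×4.36 + 0.599×173)/(4.309) = 119.8/4.309 = 27.80 mg/L.
Initial deficit D₀ = C_s − DO₀ = 10.5 − 7.033 = 3.467 mg/L.
D(0.608) = [0.337×27.80/(0.619−0.337)](e^(−0.337×0.608) − e^(−0.619×0.608)) + 3.467 e^(−0.619×0.608)
= 33.23 × (0.8147 − 0.6864) + 3.467 × 0.6864 = 6.645 mg/L.
DO = 10.5 − 6.645 = 3.855 mg/L.

DO ≈ 3.86 mg/L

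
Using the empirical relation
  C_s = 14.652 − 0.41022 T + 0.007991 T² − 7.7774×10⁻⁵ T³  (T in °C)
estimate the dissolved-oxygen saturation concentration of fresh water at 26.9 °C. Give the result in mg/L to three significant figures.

C_s ≈ 7.89 mg/L

C_s = 14.652 − 0.41022×26.9 + 0.007991×26.9² − 7.7774×10⁻⁵×26.9³ = 7.886 mg/L.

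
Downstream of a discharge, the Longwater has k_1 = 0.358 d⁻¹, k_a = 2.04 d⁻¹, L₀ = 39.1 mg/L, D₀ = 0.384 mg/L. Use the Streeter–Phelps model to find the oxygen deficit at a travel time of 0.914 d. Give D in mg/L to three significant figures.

D ≈ 4.77 mg/L

k_1 L₀/(k_a−k_1) = 0.358×39.1/(2.04−0.358) = 14.00/1.682 = 8.322 mg/L.
e^(−k_1 t) = e^(−0.358×0.9140) = 0.7209; e^(−k_a t) = e^(−2.04×0.9140) = 0.1550.
D = 8.322 × (0.7209 − 0.1550) + 0.384 × 0.1550 = 4.710 + 0.05951 = 4.770 mg/L.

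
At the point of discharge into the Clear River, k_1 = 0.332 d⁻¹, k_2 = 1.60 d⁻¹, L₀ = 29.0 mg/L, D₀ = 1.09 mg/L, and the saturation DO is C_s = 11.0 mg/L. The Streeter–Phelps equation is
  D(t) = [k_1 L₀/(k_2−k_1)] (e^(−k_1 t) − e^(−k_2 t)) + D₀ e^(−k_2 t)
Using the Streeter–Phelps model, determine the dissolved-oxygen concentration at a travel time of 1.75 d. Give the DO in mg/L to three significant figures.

DO ≈ 7.15 mg/L

k_1 L₀/(k_2−k_1) = 0.332×29.0/(1.60−0.332) = 9.628/1.268 = 7.593 mg/L.
e^(−k_1 t) = e^(−0.332×1.750) = 0.5593; e^(−k_2 t) = e^(−1.60×1.750) = 0.06081.
D = 7.593 × (0.5593 − 0.06081) + 1.09 × 0.06081 = 3.785 + 0.06628 = 3.852 mg/L.
DO = C_s − D = 11.0 − 3.852 = 7.148 mg/L.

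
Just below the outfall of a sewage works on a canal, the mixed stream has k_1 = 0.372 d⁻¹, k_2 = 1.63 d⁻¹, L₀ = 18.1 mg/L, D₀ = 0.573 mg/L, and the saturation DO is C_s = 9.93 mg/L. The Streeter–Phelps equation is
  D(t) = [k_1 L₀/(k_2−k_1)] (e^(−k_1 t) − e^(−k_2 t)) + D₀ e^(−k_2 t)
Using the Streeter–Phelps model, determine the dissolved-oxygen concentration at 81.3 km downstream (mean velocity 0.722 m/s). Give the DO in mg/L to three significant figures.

DO ≈ 7.21 mg/L

Travel time t = x/v = 81.3 km / (0.722 m/s) = 81300 m / 0.722 m/s = 112600 s = 1.303 d.
k_1 L₀/(k_2−k_1) = 0.372×18.1/(1.63−0.372) = 6.733/1.258 = 5.352 mg/L.
e^(−k_1 t) = e^(−0.372×1.303) = 0.6158; e^(−k_2 t) = e^(−1.63×1.303) = 0.1195.
D = 5.352 × (0.6158 − 0.1195) + 0.573 × 0.1195 = 2.656 + 0.06848 = 2.725 mg/L.
DO = C_s − D = 9.93 − 2.725 = 7.205 mg/L.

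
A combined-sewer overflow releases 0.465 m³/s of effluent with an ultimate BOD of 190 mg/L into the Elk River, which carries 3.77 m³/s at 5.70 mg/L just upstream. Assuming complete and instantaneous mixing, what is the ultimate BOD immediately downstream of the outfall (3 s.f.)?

25.9 mg/L

Flow-weighted mixing: C = (Q_r C_r + Q_w C_w)/(Q_r + Q_w)
= (3.77×5.70 + 0.465×190)/(3.77 + 0.465) = 109.8/4.235 = 25.94 mg/L.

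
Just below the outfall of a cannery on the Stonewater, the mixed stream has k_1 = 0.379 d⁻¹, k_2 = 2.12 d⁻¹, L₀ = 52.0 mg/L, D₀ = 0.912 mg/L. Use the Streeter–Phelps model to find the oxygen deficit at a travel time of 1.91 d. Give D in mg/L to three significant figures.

D ≈ 5.31 mg/L

k_1 L₀/(k_2−k_1) = 0.379×52.0/(2.12−0.379) = 19.71/1.741 = 11.32 mg/L.
e^(−k_1 t) = e^(−0.379×1.910) = 0.4849; e^(−k_2 t) = e^(−2.12×1.910) = 0.01744.
D = 11.32 × (0.4849 − 0.01744) + 0.912 × 0.01744 = 5.291 + 0.01590 = 5.307 mg/L.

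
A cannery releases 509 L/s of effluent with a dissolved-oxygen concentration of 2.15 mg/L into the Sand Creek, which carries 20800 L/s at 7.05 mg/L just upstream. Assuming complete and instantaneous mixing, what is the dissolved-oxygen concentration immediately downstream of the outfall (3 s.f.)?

6.93 mg/L

Flow-weighted mixing: C = (Q_r C_r + Q_w C_w)/(Q_r + Q_w)
= (20800×7.05 + 509×2.15)/(20800 + 509) = 147700/21310 = 6.933 mg/L.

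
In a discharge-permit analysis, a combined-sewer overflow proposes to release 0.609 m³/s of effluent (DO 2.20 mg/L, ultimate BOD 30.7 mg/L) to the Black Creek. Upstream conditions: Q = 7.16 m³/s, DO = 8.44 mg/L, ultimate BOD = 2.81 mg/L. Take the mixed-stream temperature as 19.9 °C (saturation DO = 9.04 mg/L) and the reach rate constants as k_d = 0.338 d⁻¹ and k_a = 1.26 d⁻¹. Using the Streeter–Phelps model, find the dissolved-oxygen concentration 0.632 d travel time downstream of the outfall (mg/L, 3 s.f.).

Mixed DO = (7.16×8.44 + 0.609×2.20)/(7.16+0.609) = 61.77/7.769 = 7.951 mg/L.
Mixed L₀ = (7.16×2.81 + 0.609×30.7)/(7.769) = 38.82/7.769 = 4.996 mg/L.
Initial deficit D₀ = C_s − DO₀ = 9.04 − 7.951 = 1.089 mg/L.
D(0.632) = [0.338×4.996/(1.26−0.338)](e^(−0.338×0.632) − e^(−1.26×0.632)) + 1.089 e^(−1.26×0.632)
= 1.832 × (0.8077 − 0.4510) + 1.089 × 0.4510 = 1.144 mg/L.
DO = 9.04 − 1.144 = 7.896 mg/L.

DO ≈ 7.90 mg/L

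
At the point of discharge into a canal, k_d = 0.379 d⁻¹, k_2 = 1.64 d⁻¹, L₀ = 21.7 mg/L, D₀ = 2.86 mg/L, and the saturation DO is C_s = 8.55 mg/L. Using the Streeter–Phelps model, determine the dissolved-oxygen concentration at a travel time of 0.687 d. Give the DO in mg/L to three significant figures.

k_d L₀/(k_2−k_d) = 0.379×21.7/(1.64−0.379) = 8.224/1.261 = 6.522 mg/L.
e^(−k_d t) = e^(−0.379×0.6870) = 0.7708; e^(−k_2 t) = e^(−1.64×0.6870) = 0.3241.
D = 6.522 × (0.7708 − 0.3241) + 2.86 × 0.3241 = 2.913 + 0.9269 = 3.840 mg/L.
DO = C_s − D = 8.55 − 3.840 = 4.710 mg/L.

DO ≈ 4.71 mg/L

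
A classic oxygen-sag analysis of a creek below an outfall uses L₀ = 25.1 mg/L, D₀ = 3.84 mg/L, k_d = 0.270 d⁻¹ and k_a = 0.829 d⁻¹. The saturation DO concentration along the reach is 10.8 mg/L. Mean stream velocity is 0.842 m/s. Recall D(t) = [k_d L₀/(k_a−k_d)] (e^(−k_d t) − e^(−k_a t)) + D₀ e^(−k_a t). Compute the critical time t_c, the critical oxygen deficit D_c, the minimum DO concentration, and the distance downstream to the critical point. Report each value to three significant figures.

t_c = [1/(k_a−k_d)] ln[(k_a/k_d)(1 − D₀(k_a−k_d)/(k_d L₀))]
= [1/(0.829−0.270)] ln[(0.829/0.270)(1 − 3.84×0.5590/(0.270×25.1))]
= (1/0.5590) ln[3.070 × 0.6833] = 1.789 × ln(2.098) = 1.789 × 0.7409 = 1.325 d.
D_c = (k_d/k_a) L₀ e^(−k_d t_c) = (0.270/0.829) × 25.1 × e^(−0.270×1.325) = 0.3257 × 25.1 × 0.6992 = 5.716 mg/L.
Minimum DO = C_s − D_c = 10.8 − 5.716 = 5.084 mg/L.
x_c = v t_c = 0.842 m/s × 1.325 d × 86400 s/d = 96420 m ≈ 96.4 km.

t_c ≈ 1.33 d; D_c ≈ 5.72 mg/L; min DO ≈ 5.08 mg/L; x_c ≈ 96.4 km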